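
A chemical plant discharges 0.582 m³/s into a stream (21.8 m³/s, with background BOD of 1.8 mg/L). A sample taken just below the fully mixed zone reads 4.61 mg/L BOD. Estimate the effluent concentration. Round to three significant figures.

110 mg/L

Mass balance: 21.80·1.800 + 0.5820·Cₑ = 22.38·4.610
→ Cₑ = (22.38·4.610 − 21.80·1.800) / 0.5820 = 109.9 mg/L.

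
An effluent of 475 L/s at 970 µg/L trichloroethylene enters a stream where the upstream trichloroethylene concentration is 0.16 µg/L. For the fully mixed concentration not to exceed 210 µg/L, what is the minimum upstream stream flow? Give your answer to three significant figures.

1720 L/s

Set C_mix = 210: (Q·0.1600 + 475.0·970.0) / (Q + 475.0) = 210
→ Q = 475.0·(970.0 − 210)/(210 − 0.1600) = 1720 L/s.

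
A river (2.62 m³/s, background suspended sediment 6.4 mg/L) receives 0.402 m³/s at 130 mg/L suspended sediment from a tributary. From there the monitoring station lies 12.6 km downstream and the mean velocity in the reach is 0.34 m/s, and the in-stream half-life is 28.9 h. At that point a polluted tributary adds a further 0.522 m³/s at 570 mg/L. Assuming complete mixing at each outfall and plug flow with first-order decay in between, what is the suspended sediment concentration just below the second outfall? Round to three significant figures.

Mixed concentration C = ΣQC/ΣQ = (2.620·6.400 + 0.4020·130.0) / 3.022 = 69.03/3.022 = 22.84 mg/L; combined flow 3.022 m³/s.
Travel time t = 12.6·1000 / 0.34 = 37060 s = 10.29 h.
Half-life 28.9 h → k = ln 2 / 28.9 = 0.02398 h⁻¹ = 0.5756 d⁻¹.
Decay over the reach: 22.84·exp(−kt) = 22.84·0.7812 = 17.84 mg/L.
At the second outfall, C = (3.022·17.84 + 0.5220·570.0) / (3.022 + 0.5220) = 99.17 mg/L.

99.2 mg/L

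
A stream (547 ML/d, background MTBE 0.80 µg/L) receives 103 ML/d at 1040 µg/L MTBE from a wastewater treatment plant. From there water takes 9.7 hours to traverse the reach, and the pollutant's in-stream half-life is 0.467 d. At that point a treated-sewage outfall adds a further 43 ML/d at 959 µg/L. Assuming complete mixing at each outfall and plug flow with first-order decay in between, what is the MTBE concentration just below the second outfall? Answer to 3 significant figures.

145 µg/L

Flow-weighted average: C = (547.0·0.8000 + 103.0·1040) / 650.0 = 107600/650.0 = 165.5 µg/L; combined flow 650.0 ML/d.
Half-life 0.467 d → k = ln 2 / 0.467 = 1.484 d⁻¹.
First-order decay: C = 165.5·exp(−k·t) = 165.5·0.5489 = 90.82 µg/L.
At the second outfall, C = (650.0·90.82 + 43.00·959.0) / (650.0 + 43.00) = 144.7 µg/L.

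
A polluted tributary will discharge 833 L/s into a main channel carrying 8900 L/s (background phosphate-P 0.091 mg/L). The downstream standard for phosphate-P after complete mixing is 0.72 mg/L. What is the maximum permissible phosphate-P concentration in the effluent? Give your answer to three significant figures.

At the limit, (Qr·Cr + Qe·Cₑ)/(Qr + Qe) = 0.72:
Cₑ = (9733·0.72 − 8900·0.09100) / 833.0 = 7.440 mg/L.

7.44 mg/L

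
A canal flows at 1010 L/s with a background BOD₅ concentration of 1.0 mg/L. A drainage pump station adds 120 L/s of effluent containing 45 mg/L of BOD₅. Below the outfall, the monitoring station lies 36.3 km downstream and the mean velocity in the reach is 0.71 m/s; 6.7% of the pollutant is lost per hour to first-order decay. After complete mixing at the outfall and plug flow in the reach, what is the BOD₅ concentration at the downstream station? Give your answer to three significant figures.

2.12 mg/L

Conservation of mass: C = (1010·1.000 + 120.0·45.00) / 1130 = 6410/1130 = 5.673 mg/L.
Travel time t = 36.3·1000 / 0.71 = 51130 s = 14.20 h.
6.7%/h lost → k = −ln(1 − 0.067) = 0.06935 h⁻¹.
Applying C = C₀e^(−kt): 5.673 × 0.3735 = 2.119 mg/L.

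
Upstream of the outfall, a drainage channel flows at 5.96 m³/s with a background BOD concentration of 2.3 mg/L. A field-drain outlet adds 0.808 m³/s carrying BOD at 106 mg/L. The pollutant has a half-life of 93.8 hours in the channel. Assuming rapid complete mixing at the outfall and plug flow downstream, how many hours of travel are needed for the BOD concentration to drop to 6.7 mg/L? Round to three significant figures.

Conservation of mass: C = (5.960·2.300 + 0.8080·106.0) / 6.768 = 99.36/6.768 = 14.68 mg/L.
Half-life 93.8 h → k = ln 2 / 93.8 = 0.007390 h⁻¹ = 0.1774 d⁻¹.
14.68·exp(−k·t) = 6.7 → t = ln(14.68/6.7)/k = 382100 s = 106.1 h.

106 h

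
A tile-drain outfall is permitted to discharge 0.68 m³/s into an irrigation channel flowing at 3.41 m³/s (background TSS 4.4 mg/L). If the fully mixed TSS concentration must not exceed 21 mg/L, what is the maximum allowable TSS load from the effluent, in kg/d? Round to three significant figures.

6120 kg/d

Mass balance at the limit: 3.410·4.400 + 0.6800·Cₑ = 4.090·21 → Cₑ = 104.2 mg/L.
Load = 0.6800 m³/s × 104.2 g/m³ × 86 400 s/d = 6125 kg/d.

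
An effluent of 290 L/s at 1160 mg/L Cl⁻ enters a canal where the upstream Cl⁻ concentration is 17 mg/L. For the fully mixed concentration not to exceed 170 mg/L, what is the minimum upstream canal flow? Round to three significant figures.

1880 L/s

Set C_mix = 170: (Q·17.00 + 290.0·1160) / (Q + 290.0) = 170
→ Q = 290.0·(1160 − 170)/(170 − 17.00) = 1876 L/s.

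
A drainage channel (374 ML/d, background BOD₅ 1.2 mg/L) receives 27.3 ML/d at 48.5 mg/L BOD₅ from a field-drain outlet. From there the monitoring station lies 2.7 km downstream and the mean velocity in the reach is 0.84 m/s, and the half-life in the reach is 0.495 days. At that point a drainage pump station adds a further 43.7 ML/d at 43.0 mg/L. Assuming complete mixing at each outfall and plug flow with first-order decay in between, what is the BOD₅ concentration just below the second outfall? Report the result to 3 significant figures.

8.00 mg/L

Mass balance: C = (374.0·1.200 + 27.30·48.50) / 401.3 = 1773/401.3 = 4.418 mg/L; combined flow 401.3 ML/d.
Travel time t = 2.7·1000 / 0.84 = 3214 s = 0.8929 h.
Half-life 0.495 d → k = ln 2 / 0.495 = 1.400 d⁻¹.
Applying C = C₀e^(−kt): 4.418 × 0.9492 = 4.194 mg/L.
Second outfall: C = (401.3·4.194 + 43.70·43.00)/445.0 = 8.004 mg/L.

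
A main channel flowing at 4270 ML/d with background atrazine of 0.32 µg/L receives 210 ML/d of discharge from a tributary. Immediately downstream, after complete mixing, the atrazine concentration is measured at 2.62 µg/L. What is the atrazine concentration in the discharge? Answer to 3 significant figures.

Mass balance: 4270·0.3200 + 210.0·Cₑ = 4480·2.620
→ Cₑ = (4480·2.620 − 4270·0.3200) / 210.0 = 49.39 µg/L.

49.4 µg/L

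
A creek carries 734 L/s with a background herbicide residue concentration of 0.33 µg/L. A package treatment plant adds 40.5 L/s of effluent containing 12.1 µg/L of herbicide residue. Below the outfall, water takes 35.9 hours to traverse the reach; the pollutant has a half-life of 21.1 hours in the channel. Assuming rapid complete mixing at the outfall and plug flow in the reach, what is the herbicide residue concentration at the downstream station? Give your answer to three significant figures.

0.291 µg/L

Conservation of mass: C = (734.0·0.3300 + 40.50·12.10) / 774.5 = 732.3/774.5 = 0.9455 µg/L.
Half-life 21.1 h → k = ln 2 / 21.1 = 0.03285 h⁻¹ = 0.7884 d⁻¹.
Decay over the reach: 0.9455·exp(−kt) = 0.9455·0.3075 = 0.2907 µg/L.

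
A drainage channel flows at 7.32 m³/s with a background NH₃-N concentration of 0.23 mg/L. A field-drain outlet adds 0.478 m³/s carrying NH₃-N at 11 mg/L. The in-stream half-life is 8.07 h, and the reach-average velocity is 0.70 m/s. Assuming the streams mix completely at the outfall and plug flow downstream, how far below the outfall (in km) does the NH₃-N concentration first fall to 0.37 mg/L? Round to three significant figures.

Flow-weighted average: C = (7.320·0.2300 + 0.4780·11.00) / 7.798 = 6.942/7.798 = 0.8902 mg/L.
Half-life 8.07 h → k = ln 2 / 8.07 = 0.08589 h⁻¹ = 2.061 d⁻¹.
Set 0.8902·exp(−k·t) = 0.37 → t = ln(0.8902/0.37)/k = 36800 s = 10.22 h.
Distance = v·t = 0.70·36800 = 25760 m = 25.76 km.

25.8 km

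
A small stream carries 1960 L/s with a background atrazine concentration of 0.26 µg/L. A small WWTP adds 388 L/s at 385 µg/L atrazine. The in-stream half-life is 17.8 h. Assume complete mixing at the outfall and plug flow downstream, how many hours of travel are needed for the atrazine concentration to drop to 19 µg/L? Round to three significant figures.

Conservation of mass: C = (1960·0.2600 + 388.0·385.0) / 2348 = 149900/2348 = 63.84 µg/L.
Half-life 17.8 h → k = ln 2 / 17.8 = 0.03894 h⁻¹ = 0.9346 d⁻¹.
63.84·exp(−k·t) = 19 → t = ln(63.84/19)/k = 112000 s = 31.12 h.

31.1 h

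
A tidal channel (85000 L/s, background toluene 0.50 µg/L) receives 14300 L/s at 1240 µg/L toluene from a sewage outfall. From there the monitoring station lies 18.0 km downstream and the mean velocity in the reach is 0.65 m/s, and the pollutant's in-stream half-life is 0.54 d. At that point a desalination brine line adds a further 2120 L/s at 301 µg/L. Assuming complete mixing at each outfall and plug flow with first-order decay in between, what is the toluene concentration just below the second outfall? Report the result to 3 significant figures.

Mass balance: C = (85000·0.5000 + 14300·1240) / 99300 = 17770000/99300 = 179.0 µg/L; combined flow 99300 L/s.
Travel time t = 18.0·1000 / 0.65 = 27690 s = 7.692 h.
Half-life 0.54 d → k = ln 2 / 0.54 = 1.284 d⁻¹.
First-order decay: C = 179.0·exp(−k·t) = 179.0·0.6627 = 118.6 µg/L.
At the second outfall, C = (99300·118.6 + 2120·301.0) / (99300 + 2120) = 122.4 µg/L.

122 µg/L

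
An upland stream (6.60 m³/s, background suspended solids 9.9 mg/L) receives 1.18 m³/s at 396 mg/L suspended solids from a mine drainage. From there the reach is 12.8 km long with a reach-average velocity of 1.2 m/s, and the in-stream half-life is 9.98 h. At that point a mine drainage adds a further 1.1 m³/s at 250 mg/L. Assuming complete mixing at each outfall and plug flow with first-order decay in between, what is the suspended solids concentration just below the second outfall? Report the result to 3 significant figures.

79.8 mg/L

Mass balance: C = (6.600·9.900 + 1.180·396.0) / 7.780 = 532.6/7.780 = 68.46 mg/L; combined flow 7.780 m³/s.
Travel time t = 12.8·1000 / 1.2 = 10670 s = 2.963 h.
Half-life 9.98 h → k = ln 2 / 9.98 = 0.06945 h⁻¹ = 1.667 d⁻¹.
First-order decay: C = 68.46·exp(−k·t) = 68.46·0.8140 = 55.73 mg/L.
At the second outfall, C = (7.780·55.73 + 1.100·250.0) / (7.780 + 1.100) = 79.79 mg/L.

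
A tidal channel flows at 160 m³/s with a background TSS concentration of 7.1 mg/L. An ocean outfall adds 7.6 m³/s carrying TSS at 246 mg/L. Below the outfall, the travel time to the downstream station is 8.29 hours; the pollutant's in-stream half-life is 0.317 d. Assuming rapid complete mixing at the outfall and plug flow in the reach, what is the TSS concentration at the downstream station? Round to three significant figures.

8.43 mg/L

Mass balance: C = (160.0·7.100 + 7.600·246.0) / 167.6 = 3006/167.6 = 17.93 mg/L.
Half-life 0.317 d → k = ln 2 / 0.317 = 2.187 d⁻¹.
After decay, C = 17.93 × e^(−kt) = 17.93 × 0.4699 = 8.426 mg/L.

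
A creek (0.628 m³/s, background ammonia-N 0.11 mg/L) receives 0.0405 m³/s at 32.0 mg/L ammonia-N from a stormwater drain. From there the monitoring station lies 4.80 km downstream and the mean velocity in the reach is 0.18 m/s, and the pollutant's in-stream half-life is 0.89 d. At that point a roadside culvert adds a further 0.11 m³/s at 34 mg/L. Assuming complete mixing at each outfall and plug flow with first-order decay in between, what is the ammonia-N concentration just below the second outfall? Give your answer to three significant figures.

Flow-weighted average: C = (0.6280·0.1100 + 0.04050·32.00) / 0.6685 = 1.365/0.6685 = 2.042 mg/L; combined flow 0.6685 m³/s.
Travel time t = 4.80·1000 / 0.18 = 26670 s = 7.407 h.
Half-life 0.89 d → k = ln 2 / 0.89 = 0.7788 d⁻¹.
Applying C = C₀e^(−kt): 2.042 × 0.7863 = 1.606 mg/L.
Second outfall: C = (0.6685·1.606 + 0.1100·34.00)/0.7785 = 6.183 mg/L.

6.18 mg/L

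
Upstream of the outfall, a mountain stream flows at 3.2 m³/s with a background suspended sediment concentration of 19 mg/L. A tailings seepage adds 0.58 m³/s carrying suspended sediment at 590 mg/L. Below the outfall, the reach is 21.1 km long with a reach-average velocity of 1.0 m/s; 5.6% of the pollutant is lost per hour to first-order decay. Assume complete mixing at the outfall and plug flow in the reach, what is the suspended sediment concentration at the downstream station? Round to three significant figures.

Conservation of mass: C = (3.200·19.00 + 0.5800·590.0) / 3.780 = 403.0/3.780 = 106.6 mg/L.
Travel time t = 21.1·1000 / 1.0 = 21100 s = 5.861 h.
5.6%/h lost → k = −ln(1 − 0.056) = 0.05763 h⁻¹.
After decay, C = 106.6 × e^(−kt) = 106.6 × 0.7134 = 76.05 mg/L.

76.1 mg/L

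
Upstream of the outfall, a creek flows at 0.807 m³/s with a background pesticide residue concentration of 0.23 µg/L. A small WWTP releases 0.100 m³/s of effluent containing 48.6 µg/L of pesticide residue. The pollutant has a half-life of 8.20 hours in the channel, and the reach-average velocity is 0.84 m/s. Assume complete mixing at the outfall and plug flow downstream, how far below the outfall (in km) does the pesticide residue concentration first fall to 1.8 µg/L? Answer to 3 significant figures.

40.4 km

After mixing, C = (0.8070·0.2300 + 0.1000·48.60) / 0.9070 = 5.046/0.9070 = 5.563 µg/L.
Half-life 8.20 h → k = ln 2 / 8.20 = 0.08453 h⁻¹ = 2.029 d⁻¹.
Set 5.563·exp(−k·t) = 1.8 → t = ln(5.563/1.8)/k = 48050 s = 13.35 h.
Distance = v·t = 0.84·48050 = 40370 m = 40.37 km.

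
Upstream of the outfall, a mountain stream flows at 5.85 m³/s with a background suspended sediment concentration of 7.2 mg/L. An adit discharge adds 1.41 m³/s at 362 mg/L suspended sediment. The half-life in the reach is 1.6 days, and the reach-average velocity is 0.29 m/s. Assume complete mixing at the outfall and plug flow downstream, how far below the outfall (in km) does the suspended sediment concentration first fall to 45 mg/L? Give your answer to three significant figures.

30.4 km

Flow-weighted average: C = (5.850·7.200 + 1.410·362.0) / 7.260 = 552.5/7.260 = 76.11 mg/L.
Half-life 1.6 d → k = ln 2 / 1.6 = 0.4332 d⁻¹.
Set 76.11·exp(−k·t) = 45 → t = ln(76.11/45)/k = 104800 s = 29.11 h.
Distance = v·t = 0.29·104800 = 30390 m = 30.39 km.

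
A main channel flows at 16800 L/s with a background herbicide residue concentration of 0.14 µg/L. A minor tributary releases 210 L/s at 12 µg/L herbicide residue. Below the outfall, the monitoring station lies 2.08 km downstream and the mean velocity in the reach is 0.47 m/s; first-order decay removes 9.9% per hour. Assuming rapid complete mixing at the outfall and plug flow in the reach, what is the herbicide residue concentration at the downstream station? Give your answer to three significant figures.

0.252 µg/L

Flow-weighted average: C = (16800·0.1400 + 210.0·12.00) / 17010 = 4872/17010 = 0.2864 µg/L.
Travel time t = 2.08·1000 / 0.47 = 4426 s = 1.229 h.
9.9%/h lost → k = −ln(1 − 0.099) = 0.1043 h⁻¹.
After decay, C = 0.2864 × e^(−kt) = 0.2864 × 0.8797 = 0.2520 µg/L.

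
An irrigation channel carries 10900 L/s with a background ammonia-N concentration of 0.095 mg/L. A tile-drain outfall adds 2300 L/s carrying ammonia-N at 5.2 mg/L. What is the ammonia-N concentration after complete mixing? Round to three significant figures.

After mixing, C = (10900·0.09500 + 2300·5.200) / 13200 = 13000/13200 = 0.9845 mg/L.

0.985 mg/L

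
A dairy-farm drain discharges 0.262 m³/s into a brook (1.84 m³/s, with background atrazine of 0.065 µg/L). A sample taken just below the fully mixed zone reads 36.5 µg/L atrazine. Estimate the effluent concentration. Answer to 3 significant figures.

292 µg/L

Mass balance: 1.840·0.06500 + 0.2620·Cₑ = 2.102·36.50
→ Cₑ = (2.102·36.50 − 1.840·0.06500) / 0.2620 = 292.4 µg/L.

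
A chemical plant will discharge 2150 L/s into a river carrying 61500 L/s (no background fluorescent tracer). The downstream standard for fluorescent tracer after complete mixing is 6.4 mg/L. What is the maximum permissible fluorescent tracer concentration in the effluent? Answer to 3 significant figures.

At the limit, (Qr·Cr + Qe·Cₑ)/(Qr + Qe) = 6.4:
Cₑ = (63650·6.4 − 61500·0) / 2150 = 189.5 mg/L.

189 mg/L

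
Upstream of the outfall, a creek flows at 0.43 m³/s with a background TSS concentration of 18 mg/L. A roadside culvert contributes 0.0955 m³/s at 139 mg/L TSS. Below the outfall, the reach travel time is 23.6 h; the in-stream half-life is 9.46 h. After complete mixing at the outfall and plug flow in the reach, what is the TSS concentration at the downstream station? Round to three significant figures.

Mixed concentration C = ΣQC/ΣQ = (0.4300·18.00 + 0.09550·139.0) / 0.5255 = 21.01/0.5255 = 39.99 mg/L.
Half-life 9.46 h → k = ln 2 / 9.46 = 0.07327 h⁻¹ = 1.759 d⁻¹.
Applying C = C₀e^(−kt): 39.99 × 0.1774 = 7.095 mg/L.

7.10 mg/L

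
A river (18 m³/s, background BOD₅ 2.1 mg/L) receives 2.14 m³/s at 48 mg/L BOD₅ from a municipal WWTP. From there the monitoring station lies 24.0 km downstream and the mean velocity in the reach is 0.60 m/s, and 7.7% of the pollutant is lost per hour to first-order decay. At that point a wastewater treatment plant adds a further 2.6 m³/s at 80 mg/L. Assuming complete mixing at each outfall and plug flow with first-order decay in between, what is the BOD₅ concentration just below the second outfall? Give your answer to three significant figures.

11.7 mg/L

Flow-weighted average: C = (18.00·2.100 + 2.140·48.00) / 20.14 = 140.5/20.14 = 6.977 mg/L; combined flow 20.14 m³/s.
Travel time t = 24.0·1000 / 0.60 = 40000 s = 11.11 h.
7.7%/h lost → k = −ln(1 − 0.077) = 0.08013 h⁻¹.
Applying C = C₀e^(−kt): 6.977 × 0.4105 = 2.864 mg/L.
At the second outfall, C = (20.14·2.864 + 2.600·80.00) / (20.14 + 2.600) = 11.68 mg/L.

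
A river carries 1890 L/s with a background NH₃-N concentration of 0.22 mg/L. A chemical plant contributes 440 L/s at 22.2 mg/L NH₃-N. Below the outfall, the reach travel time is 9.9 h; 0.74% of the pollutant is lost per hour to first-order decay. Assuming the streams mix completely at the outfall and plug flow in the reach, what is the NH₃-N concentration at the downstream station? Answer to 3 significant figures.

4.06 mg/L

Flow-weighted average: C = (1890·0.2200 + 440.0·22.20) / 2330 = 10180/2330 = 4.371 mg/L.
0.74%/h lost → k = −ln(1 − 0.0074) = 0.007428 h⁻¹.
Applying C = C₀e^(−kt): 4.371 × 0.9291 = 4.061 mg/L.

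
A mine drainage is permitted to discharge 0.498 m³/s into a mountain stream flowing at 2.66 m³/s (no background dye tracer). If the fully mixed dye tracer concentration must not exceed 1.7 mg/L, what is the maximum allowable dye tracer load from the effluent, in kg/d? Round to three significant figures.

464 kg/d

Mass balance at the limit: 2.660·0 + 0.4980·Cₑ = 3.158·1.7 → Cₑ = 10.78 mg/L.
Load = 0.4980 m³/s × 10.78 g/m³ × 86 400 s/d = 463.8 kg/d.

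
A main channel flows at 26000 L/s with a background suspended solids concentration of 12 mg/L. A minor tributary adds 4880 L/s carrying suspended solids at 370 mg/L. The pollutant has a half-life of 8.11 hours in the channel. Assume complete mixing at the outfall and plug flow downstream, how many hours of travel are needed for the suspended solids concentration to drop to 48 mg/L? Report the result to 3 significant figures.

4.17 h

After mixing, C = (26000·12.00 + 4880·370.0) / 30880 = 2118000/30880 = 68.58 mg/L.
Half-life 8.11 h → k = ln 2 / 8.11 = 0.08547 h⁻¹ = 2.051 d⁻¹.
68.58·exp(−k·t) = 48 → t = ln(68.58/48)/k = 15030 s = 4.174 h.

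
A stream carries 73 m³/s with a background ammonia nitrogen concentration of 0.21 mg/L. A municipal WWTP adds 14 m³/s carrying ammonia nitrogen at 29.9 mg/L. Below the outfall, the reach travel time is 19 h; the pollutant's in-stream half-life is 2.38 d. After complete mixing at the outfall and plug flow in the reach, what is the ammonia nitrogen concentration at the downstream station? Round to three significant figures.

Mixed concentration C = ΣQC/ΣQ = (73.00·0.2100 + 14.00·29.90) / 87.00 = 433.9/87.00 = 4.988 mg/L.
Half-life 2.38 d → k = ln 2 / 2.38 = 0.2912 d⁻¹.
After decay, C = 4.988 × e^(−kt) = 4.988 × 0.7941 = 3.961 mg/L.

3.96 mg/L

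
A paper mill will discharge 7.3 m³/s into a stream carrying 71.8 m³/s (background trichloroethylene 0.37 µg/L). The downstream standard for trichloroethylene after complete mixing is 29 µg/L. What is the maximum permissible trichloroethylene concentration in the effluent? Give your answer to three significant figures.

311 µg/L

At the limit, (Qr·Cr + Qe·Cₑ)/(Qr + Qe) = 29:
Cₑ = (79.10·29 − 71.80·0.3700) / 7.300 = 310.6 µg/L.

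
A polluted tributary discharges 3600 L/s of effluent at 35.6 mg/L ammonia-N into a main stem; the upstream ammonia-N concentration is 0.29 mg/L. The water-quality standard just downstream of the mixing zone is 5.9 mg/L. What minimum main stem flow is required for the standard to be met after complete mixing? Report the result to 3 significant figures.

Set C_mix = 5.9: (Q·0.2900 + 3600·35.60) / (Q + 3600) = 5.9
→ Q = 3600·(35.60 − 5.9)/(5.9 − 0.2900) = 19060 L/s.

19100 L/s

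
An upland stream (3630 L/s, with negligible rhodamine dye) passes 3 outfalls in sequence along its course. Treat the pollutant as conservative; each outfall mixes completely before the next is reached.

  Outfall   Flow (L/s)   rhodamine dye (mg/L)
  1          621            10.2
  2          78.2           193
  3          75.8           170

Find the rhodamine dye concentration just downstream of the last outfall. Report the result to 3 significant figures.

7.79 mg/L

After outfall 1: Q = 3630 + 621.0 = 4251 L/s; C = (3630·0 + 621.0·10.20)/4251 = 1.490 mg/L.
After outfall 2: Q = 4251 + 78.20 = 4329 L/s; C = (4251·1.490 + 78.20·193.0)/4329 = 4.949 mg/L.
After outfall 3: Q = 4329 + 75.80 = 4405 L/s; C = (4329·4.949 + 75.80·170.0)/4405 = 7.790 mg/L.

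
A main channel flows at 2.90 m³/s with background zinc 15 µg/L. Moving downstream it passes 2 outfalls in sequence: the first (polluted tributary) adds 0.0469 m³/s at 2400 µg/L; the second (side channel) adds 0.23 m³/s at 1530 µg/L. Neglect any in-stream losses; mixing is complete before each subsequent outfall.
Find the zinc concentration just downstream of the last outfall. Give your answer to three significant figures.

160 µg/L

Below outfall 1: Q → 2.947 m³/s, C = (2.900·15.00 + 0.04690·2400)/2.947 = 52.96 µg/L.
Below outfall 2: Q → 3.177 m³/s, C = (2.947·52.96 + 0.2300·1530)/3.177 = 159.9 µg/L.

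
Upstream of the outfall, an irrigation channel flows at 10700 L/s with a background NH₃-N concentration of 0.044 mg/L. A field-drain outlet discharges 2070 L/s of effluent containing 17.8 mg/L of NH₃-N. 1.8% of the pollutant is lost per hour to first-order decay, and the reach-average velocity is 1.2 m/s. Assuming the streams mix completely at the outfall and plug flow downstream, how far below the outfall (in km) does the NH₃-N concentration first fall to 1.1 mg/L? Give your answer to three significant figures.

Mass balance: C = (10700·0.04400 + 2070·17.80) / 12770 = 37320/12770 = 2.922 mg/L.
1.8%/h lost → k = −ln(1 − 0.018) = 0.01816 h⁻¹.
Set 2.922·exp(−k·t) = 1.1 → t = ln(2.922/1.1)/k = 193600 s = 53.79 h.
Distance = v·t = 1.2·193600 = 232400 m = 232.4 km.

232 km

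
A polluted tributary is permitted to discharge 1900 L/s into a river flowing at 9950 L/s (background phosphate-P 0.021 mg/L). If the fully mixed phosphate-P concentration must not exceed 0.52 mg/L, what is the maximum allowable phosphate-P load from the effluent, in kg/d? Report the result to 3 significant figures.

Mass balance at the limit: 9950·0.02100 + 1900·Cₑ = 11850·0.52 → Cₑ = 3.133 mg/L.
1900 L/s = 1.900 m³/s. Load = 1.900 m³/s × 3.133 g/m³ × 86 400 s/d = 514.3 kg/d.

514 kg/d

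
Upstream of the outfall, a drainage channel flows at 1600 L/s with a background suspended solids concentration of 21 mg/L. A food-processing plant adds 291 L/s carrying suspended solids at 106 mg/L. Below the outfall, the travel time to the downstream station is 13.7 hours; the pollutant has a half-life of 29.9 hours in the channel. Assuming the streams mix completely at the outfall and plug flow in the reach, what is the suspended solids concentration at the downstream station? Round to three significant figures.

Mixed concentration C = ΣQC/ΣQ = (1600·21.00 + 291.0·106.0) / 1891 = 64450/1891 = 34.08 mg/L.
Half-life 29.9 h → k = ln 2 / 29.9 = 0.02318 h⁻¹ = 0.5564 d⁻¹.
Decay over the reach: 34.08·exp(−kt) = 34.08·0.7279 = 24.81 mg/L.

24.8 mg/L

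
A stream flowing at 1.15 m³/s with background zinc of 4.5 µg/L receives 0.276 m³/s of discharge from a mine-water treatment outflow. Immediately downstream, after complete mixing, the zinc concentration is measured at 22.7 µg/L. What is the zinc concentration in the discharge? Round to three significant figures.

98.5 µg/L

Mass balance: 1.150·4.500 + 0.2760·Cₑ = 1.426·22.70
→ Cₑ = (1.426·22.70 − 1.150·4.500) / 0.2760 = 98.53 µg/L.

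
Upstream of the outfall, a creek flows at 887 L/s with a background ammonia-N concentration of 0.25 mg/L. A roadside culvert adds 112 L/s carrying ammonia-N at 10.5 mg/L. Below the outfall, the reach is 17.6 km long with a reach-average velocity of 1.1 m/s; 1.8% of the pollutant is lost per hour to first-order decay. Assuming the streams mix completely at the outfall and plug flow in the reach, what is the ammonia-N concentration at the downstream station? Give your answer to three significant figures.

1.29 mg/L

Conservation of mass: C = (887.0·0.2500 + 112.0·10.50) / 999.0 = 1398/999.0 = 1.399 mg/L.
Travel time t = 17.6·1000 / 1.1 = 16000 s = 4.444 h.
1.8%/h lost → k = −ln(1 − 0.018) = 0.01816 h⁻¹.
Applying C = C₀e^(−kt): 1.399 × 0.9224 = 1.291 mg/L.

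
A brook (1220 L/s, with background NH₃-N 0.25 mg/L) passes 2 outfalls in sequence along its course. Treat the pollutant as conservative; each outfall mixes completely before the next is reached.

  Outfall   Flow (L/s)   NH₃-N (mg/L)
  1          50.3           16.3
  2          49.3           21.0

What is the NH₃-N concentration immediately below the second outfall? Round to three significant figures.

1.64 mg/L

Outfall 1: combined Q = 1270 L/s; C = (1220·0.2500 + 50.30·16.30)/1270 = 0.8855 mg/L.
Outfall 2: combined Q = 1320 L/s; C = (1270·0.8855 + 49.30·21.00)/1320 = 1.637 mg/L.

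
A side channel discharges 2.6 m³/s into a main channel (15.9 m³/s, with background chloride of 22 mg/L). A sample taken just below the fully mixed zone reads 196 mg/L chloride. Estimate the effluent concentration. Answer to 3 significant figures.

Mass balance: 15.90·22.00 + 2.600·Cₑ = 18.50·196.0
→ Cₑ = (18.50·196.0 − 15.90·22.00) / 2.600 = 1260 mg/L.

1260 mg/L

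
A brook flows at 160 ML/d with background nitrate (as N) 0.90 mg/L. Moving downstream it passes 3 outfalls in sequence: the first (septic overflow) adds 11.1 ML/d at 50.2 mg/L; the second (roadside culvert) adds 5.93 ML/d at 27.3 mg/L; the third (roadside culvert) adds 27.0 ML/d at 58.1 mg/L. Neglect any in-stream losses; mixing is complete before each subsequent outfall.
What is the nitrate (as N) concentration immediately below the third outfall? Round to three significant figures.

Outfall 1: combined Q = 171.1 ML/d; C = (160.0·0.9000 + 11.10·50.20)/171.1 = 4.098 mg/L.
Outfall 2: combined Q = 177.0 ML/d; C = (171.1·4.098 + 5.930·27.30)/177.0 = 4.875 mg/L.
Outfall 3: combined Q = 204.0 ML/d; C = (177.0·4.875 + 27.00·58.10)/204.0 = 11.92 mg/L.

11.9 mg/L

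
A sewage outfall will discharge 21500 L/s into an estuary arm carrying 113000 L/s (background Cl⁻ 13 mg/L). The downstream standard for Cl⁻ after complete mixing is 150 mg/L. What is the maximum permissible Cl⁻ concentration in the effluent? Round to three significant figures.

At the limit, (Qr·Cr + Qe·Cₑ)/(Qr + Qe) = 150:
Cₑ = (134500·150 − 113000·13.00) / 21500 = 870.0 mg/L.

870 mg/L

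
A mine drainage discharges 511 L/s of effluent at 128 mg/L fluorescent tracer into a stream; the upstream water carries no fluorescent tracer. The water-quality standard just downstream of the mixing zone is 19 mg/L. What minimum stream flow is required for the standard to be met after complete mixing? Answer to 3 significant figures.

Set C_mix = 19: (Q·0 + 511.0·128.0) / (Q + 511.0) = 19
→ Q = 511.0·(128.0 − 19)/(19 − 0) = 2932 L/s.

2930 L/s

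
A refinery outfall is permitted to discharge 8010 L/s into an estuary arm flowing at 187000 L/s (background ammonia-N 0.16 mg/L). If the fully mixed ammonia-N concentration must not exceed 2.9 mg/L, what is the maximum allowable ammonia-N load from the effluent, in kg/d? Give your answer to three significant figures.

46300 kg/d

Mass balance at the limit: 187000·0.1600 + 8010·Cₑ = 195000·2.9 → Cₑ = 66.87 mg/L.
8010 L/s = 8.010 m³/s. Load = 8.010 m³/s × 66.87 g/m³ × 86 400 s/d = 46280 kg/d.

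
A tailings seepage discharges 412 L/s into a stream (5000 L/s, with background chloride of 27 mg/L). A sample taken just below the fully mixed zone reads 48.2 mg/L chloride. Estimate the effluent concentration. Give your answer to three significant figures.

305 mg/L

Mass balance: 5000·27.00 + 412.0·Cₑ = 5412·48.20
→ Cₑ = (5412·48.20 − 5000·27.00) / 412.0 = 305.5 mg/L.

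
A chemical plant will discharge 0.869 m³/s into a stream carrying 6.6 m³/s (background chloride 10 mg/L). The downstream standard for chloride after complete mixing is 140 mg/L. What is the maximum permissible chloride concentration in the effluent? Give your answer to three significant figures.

1130 mg/L

At the limit, (Qr·Cr + Qe·Cₑ)/(Qr + Qe) = 140:
Cₑ = (7.469·140 − 6.600·10.00) / 0.8690 = 1127 mg/L.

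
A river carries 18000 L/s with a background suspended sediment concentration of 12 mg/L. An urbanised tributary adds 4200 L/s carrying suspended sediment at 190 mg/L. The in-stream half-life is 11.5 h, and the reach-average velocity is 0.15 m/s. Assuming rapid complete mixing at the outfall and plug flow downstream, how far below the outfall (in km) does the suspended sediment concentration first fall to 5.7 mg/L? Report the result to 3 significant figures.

18.6 km

Conservation of mass: C = (18000·12.00 + 4200·190.0) / 22200 = 1014000/22200 = 45.68 mg/L.
Half-life 11.5 h → k = ln 2 / 11.5 = 0.06027 h⁻¹ = 1.447 d⁻¹.
Set 45.68·exp(−k·t) = 5.7 → t = ln(45.68/5.7)/k = 124300 s = 34.53 h.
Distance = v·t = 0.15·124300 = 18640 m = 18.64 km.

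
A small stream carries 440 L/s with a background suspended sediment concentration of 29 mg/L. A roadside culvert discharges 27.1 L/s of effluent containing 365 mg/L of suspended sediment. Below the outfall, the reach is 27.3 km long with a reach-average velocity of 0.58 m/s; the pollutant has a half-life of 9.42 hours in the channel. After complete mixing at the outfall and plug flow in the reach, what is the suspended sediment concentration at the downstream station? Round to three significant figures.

18.5 mg/L

Mixed concentration C = ΣQC/ΣQ = (440.0·29.00 + 27.10·365.0) / 467.1 = 22650/467.1 = 48.49 mg/L.
Travel time t = 27.3·1000 / 0.58 = 47070 s = 13.07 h.
Half-life 9.42 h → k = ln 2 / 9.42 = 0.07358 h⁻¹ = 1.766 d⁻¹.
After decay, C = 48.49 × e^(−kt) = 48.49 × 0.3821 = 18.53 mg/L.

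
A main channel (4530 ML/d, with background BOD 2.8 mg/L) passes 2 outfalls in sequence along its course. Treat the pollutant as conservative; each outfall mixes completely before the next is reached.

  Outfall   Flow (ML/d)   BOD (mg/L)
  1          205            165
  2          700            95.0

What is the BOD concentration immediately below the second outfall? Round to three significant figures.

20.8 mg/L

After outfall 1: Q = 4530 + 205.0 = 4735 ML/d; C = (4530·2.800 + 205.0·165.0)/4735 = 9.822 mg/L.
After outfall 2: Q = 4735 + 700.0 = 5435 ML/d; C = (4735·9.822 + 700.0·95.00)/5435 = 20.79 mg/L.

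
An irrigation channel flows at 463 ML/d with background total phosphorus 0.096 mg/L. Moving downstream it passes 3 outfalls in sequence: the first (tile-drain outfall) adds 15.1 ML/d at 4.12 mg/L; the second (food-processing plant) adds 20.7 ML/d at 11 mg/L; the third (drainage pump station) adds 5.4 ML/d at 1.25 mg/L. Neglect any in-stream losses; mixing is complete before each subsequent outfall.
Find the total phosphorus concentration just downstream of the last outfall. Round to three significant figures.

After outfall 1: Q = 463.0 + 15.10 = 478.1 ML/d; C = (463.0·0.09600 + 15.10·4.120)/478.1 = 0.2231 mg/L.
After outfall 2: Q = 478.1 + 20.70 = 498.8 ML/d; C = (478.1·0.2231 + 20.70·11.00)/498.8 = 0.6703 mg/L.
After outfall 3: Q = 498.8 + 5.400 = 504.2 ML/d; C = (498.8·0.6703 + 5.400·1.250)/504.2 = 0.6765 mg/L.

0.677 mg/L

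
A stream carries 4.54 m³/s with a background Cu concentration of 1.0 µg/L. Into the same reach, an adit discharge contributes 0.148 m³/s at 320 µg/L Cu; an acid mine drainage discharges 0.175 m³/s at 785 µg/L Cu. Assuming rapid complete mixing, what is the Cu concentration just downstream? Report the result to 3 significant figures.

38.9 µg/L

Mixed concentration C = ΣQC/ΣQ = (4.540·1.000 + 0.1480·320.0 + 0.1750·785.0) / 4.863 = 189.3/4.863 = 38.92 µg/L.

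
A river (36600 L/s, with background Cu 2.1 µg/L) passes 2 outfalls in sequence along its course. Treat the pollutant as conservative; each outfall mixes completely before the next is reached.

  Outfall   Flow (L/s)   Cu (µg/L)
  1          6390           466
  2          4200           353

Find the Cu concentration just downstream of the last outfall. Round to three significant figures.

96.1 µg/L

After outfall 1: Q = 36600 + 6390 = 42990 L/s; C = (36600·2.100 + 6390·466.0)/42990 = 71.05 µg/L.
After outfall 2: Q = 42990 + 4200 = 47190 L/s; C = (42990·71.05 + 4200·353.0)/47190 = 96.15 µg/L.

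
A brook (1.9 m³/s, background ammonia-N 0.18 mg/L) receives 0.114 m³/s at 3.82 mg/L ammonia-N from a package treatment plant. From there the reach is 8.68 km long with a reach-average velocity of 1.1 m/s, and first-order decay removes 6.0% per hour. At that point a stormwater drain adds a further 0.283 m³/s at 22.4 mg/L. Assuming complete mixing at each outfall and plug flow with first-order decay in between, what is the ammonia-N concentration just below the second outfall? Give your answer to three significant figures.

3.06 mg/L

Flow-weighted average: C = (1.900·0.1800 + 0.1140·3.820) / 2.014 = 0.7775/2.014 = 0.3860 mg/L; combined flow 2.014 m³/s.
Travel time t = 8.68·1000 / 1.1 = 7891 s = 2.192 h.
6.0%/h lost → k = −ln(1 − 0.06) = 0.06188 h⁻¹.
Applying C = C₀e^(−kt): 0.3860 × 0.8732 = 0.3371 mg/L.
At the second outfall, C = (2.014·0.3371 + 0.2830·22.40) / (2.014 + 0.2830) = 3.055 mg/L.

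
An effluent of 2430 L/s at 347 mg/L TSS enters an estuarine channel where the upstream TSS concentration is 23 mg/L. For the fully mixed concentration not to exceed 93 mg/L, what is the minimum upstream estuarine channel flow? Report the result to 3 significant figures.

8820 L/s

Set C_mix = 93: (Q·23.00 + 2430·347.0) / (Q + 2430) = 93
→ Q = 2430·(347.0 − 93)/(93 − 23.00) = 8817 L/s.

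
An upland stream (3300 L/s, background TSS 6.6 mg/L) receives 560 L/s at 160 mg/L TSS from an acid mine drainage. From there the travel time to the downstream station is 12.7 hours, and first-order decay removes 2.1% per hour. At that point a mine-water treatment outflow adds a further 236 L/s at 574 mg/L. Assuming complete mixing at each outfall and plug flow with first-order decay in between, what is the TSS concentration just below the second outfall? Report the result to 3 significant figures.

53.8 mg/L

Mass balance: C = (3300·6.600 + 560.0·160.0) / 3860 = 111400/3860 = 28.85 mg/L; combined flow 3860 L/s.
2.1%/h lost → k = −ln(1 − 0.021) = 0.02122 h⁻¹.
Decay over the reach: 28.85·exp(−kt) = 28.85·0.7637 = 22.04 mg/L.
Second outfall: C = (3860·22.04 + 236.0·574.0)/4096 = 53.84 mg/L.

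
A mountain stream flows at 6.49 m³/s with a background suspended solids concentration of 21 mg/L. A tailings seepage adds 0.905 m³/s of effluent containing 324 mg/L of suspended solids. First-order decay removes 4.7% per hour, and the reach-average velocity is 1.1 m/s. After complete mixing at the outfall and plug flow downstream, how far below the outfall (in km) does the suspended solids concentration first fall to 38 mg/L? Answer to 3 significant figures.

After mixing, C = (6.490·21.00 + 0.9050·324.0) / 7.395 = 429.5/7.395 = 58.08 mg/L.
4.7%/h lost → k = −ln(1 − 0.047) = 0.04814 h⁻¹.
Set 58.08·exp(−k·t) = 38 → t = ln(58.08/38)/k = 31730 s = 8.813 h.
Distance = v·t = 1.1·31730 = 34900 m = 34.90 km.

34.9 km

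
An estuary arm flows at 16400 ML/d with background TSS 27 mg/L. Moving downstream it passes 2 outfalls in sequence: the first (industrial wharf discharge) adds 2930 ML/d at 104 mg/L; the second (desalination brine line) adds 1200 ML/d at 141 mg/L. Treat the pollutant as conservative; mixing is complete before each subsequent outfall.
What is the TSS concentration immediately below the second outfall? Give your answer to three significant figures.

Below outfall 1: Q → 19330 ML/d, C = (16400·27.00 + 2930·104.0)/19330 = 38.67 mg/L.
Below outfall 2: Q → 20530 ML/d, C = (19330·38.67 + 1200·141.0)/20530 = 44.65 mg/L.

44.7 mg/L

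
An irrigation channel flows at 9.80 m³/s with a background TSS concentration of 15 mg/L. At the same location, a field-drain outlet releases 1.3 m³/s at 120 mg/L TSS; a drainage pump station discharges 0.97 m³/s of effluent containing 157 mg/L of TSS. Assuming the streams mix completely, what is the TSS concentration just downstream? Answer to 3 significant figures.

37.7 mg/L

After mixing, C = (9.800·15.00 + 1.300·120.0 + 0.9700·157.0) / 12.07 = 455.3/12.07 = 37.72 mg/L.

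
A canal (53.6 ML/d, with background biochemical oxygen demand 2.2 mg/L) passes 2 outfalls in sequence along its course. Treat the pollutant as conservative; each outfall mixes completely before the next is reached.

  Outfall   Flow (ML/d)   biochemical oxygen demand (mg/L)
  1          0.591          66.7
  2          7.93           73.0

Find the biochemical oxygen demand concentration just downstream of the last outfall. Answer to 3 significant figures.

After outfall 1: Q = 53.60 + 0.5910 = 54.19 ML/d; C = (53.60·2.200 + 0.5910·66.70)/54.19 = 2.903 mg/L.
After outfall 2: Q = 54.19 + 7.930 = 62.12 ML/d; C = (54.19·2.903 + 7.930·73.00)/62.12 = 11.85 mg/L.

11.9 mg/L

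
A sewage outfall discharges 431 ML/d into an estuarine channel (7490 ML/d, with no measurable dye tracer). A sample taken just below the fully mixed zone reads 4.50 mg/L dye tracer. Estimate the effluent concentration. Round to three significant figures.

Mass balance: 7490·0 + 431.0·Cₑ = 7921·4.500
→ Cₑ = (7921·4.500 − 7490·0) / 431.0 = 82.70 mg/L.

82.7 mg/L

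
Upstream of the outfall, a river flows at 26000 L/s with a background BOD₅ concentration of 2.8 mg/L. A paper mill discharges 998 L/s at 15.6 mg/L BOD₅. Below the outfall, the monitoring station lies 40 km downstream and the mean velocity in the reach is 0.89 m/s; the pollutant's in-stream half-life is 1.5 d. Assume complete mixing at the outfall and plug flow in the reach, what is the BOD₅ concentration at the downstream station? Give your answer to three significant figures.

2.57 mg/L

Mixed concentration C = ΣQC/ΣQ = (26000·2.800 + 998.0·15.60) / 27000 = 88370/27000 = 3.273 mg/L.
Travel time t = 40·1000 / 0.89 = 44940 s = 12.48 h.
Half-life 1.5 d → k = ln 2 / 1.5 = 0.4621 d⁻¹.
Decay over the reach: 3.273·exp(−kt) = 3.273·0.7863 = 2.574 mg/L.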